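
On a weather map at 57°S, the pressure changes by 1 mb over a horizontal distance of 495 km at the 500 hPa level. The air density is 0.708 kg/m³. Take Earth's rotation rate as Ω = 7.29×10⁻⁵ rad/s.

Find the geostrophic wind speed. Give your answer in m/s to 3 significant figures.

Coriolis parameter at 57°S:
f = 2Ω sin φ = 2 × 7.29×10⁻⁵ × sin 57° = 1.22×10⁻⁴ s⁻¹
Pressure gradient: |∂P/∂n| = 100 Pa / 495000 m = 2.02×10⁻⁴ Pa/m
Geostrophic balance (pressure-gradient force = Coriolis force):
V_g = (1/(fρ)) |∂P/∂n| = 2.02×10⁻⁴ / (1.22×10⁻⁴ × 0.708) = 2.33 m/s

2.33 m/s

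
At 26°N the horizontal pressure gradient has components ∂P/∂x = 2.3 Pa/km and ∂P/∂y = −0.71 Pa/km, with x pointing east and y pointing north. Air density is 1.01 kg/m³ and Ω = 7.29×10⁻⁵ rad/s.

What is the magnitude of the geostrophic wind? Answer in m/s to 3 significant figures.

37.3 m/s

Coriolis parameter at 26°N:
f = 2Ω sin φ = 2 × 7.29×10⁻⁵ × sin 26° = 6.39×10⁻⁵ s⁻¹
Component geostrophic relations (x east, y north):
u_g = −(1/(fρ)) ∂P/∂y,  v_g = (1/(fρ)) ∂P/∂x
u_g = −(−0.71×10⁻³)/(6.39×10⁻⁵ × 1.01) = 11.0 m/s;  v_g = (2.3×10⁻³)/(6.39×10⁻⁵ × 1.01) = 35.6 m/s
|V_g| = √(u_g² + v_g²) = 37.3 m/s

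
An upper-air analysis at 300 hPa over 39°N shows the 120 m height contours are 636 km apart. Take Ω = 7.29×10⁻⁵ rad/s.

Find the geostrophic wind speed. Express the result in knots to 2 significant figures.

Coriolis parameter at 39°N:
f = 2Ω sin φ = 2 × 7.29×10⁻⁵ × sin 39° = 9.18×10⁻⁵ s⁻¹
Height gradient: |∂Z/∂n| = 120 m / 636000 m = 1.89×10⁻⁴
On a pressure surface, geostrophic balance gives V_g = (g/f)|∂Z/∂n|:
V_g = 9.81 × 1.89×10⁻⁴ / 9.18×10⁻⁵ = 20.2 m/s
Converting: 20.2 m/s × 1.944 = 39 knots

39 knots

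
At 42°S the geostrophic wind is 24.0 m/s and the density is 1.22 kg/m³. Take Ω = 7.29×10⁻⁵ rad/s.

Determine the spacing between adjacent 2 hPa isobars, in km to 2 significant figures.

Coriolis parameter at 42°S:
f = 2Ω sin φ = 2 × 7.29×10⁻⁵ × sin 42° = 9.76×10⁻⁵ s⁻¹
Geostrophic balance rearranged: |∂P/∂n| = f ρ V_g
|∂P/∂n| = 9.76×10⁻⁵ × 1.22 × 24.0 = 2.86×10⁻³ Pa/m
Isobar spacing: Δn = ΔP/|∂P/∂n| = 200 Pa / 2.86×10⁻³ Pa/m = 70015 m ≈ 70 km

70 km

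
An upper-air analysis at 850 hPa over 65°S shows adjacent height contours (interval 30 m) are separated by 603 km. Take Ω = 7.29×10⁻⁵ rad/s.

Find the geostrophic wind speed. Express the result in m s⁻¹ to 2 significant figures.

Coriolis parameter at 65°S:
f = 2Ω sin φ = 2 × 7.29×10⁻⁵ × sin 65° = 1.32×10⁻⁴ s⁻¹
Height gradient: |∂Z/∂n| = 30 m / 603000 m = 4.98×10⁻⁵
On a pressure surface, geostrophic balance gives V_g = (g/f)|∂Z/∂n|:
V_g = 9.81 × 4.98×10⁻⁵ / 1.32×10⁻⁴ = 3.69 m/s

3.7 m s⁻¹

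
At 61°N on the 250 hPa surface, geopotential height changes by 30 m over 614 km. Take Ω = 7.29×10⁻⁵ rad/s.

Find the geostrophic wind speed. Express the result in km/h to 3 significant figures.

Coriolis parameter at 61°N:
f = 2Ω sin φ = 2 × 7.29×10⁻⁵ × sin 61° = 1.28×10⁻⁴ s⁻¹
Height gradient: |∂Z/∂n| = 30 m / 614000 m = 4.89×10⁻⁵
On a pressure surface, geostrophic balance gives V_g = (g/f)|∂Z/∂n|:
V_g = 9.81 × 4.89×10⁻⁵ / 1.28×10⁻⁴ = 3.76 m/s
Converting: 3.76 m/s × 3.6 = 13.5 km/h

13.5 km/h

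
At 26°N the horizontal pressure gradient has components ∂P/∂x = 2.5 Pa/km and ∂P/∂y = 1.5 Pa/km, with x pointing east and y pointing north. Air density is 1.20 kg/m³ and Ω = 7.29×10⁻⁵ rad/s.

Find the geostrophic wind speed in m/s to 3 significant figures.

Coriolis parameter at 26°N:
f = 2Ω sin φ = 2 × 7.29×10⁻⁵ × sin 26° = 6.39×10⁻⁵ s⁻¹
Component geostrophic relations (x east, y north):
u_g = −(1/(fρ)) ∂P/∂y,  v_g = (1/(fρ)) ∂P/∂x
u_g = −(1.5×10⁻³)/(6.39×10⁻⁵ × 1.20) = −19.6 m/s;  v_g = (2.5×10⁻³)/(6.39×10⁻⁵ × 1.20) = 32.6 m/s
|V_g| = √(u_g² + v_g²) = 38.0 m/s

38.0 m/s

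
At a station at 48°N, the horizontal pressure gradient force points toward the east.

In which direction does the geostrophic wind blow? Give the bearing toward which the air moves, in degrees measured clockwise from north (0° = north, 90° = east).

The pressure-gradient force points toward the east (bearing 090°).
Geostrophic balance: in the Northern Hemisphere the Coriolis force deflects motion to the right, so the geostrophic wind blows 90° to the right of the pressure-gradient force (low pressure on the left).
Rotating 090° by 90° clockwise gives 180° — the wind blows toward the south.

180°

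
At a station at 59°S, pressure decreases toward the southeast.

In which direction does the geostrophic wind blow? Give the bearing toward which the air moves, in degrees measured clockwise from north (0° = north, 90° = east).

045°

The pressure-gradient force points toward the southeast (bearing 135°).
Geostrophic balance: in the Southern Hemisphere the Coriolis force deflects motion to the left, so the geostrophic wind blows 90° to the left of the pressure-gradient force (low pressure on the right).
Rotating 135° by 90° counterclockwise gives 045° — the wind blows toward the northeast.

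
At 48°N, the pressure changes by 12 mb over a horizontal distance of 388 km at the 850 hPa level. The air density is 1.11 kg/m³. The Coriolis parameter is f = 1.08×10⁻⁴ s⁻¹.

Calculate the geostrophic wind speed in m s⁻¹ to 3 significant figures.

Pressure gradient: |∂P/∂n| = 1200 Pa / 388000 m = 3.09×10⁻³ Pa/m
Geostrophic balance (pressure-gradient force = Coriolis force):
V_g = (1/(fρ)) |∂P/∂n| = 3.09×10⁻³ / (1.08×10⁻⁴ × 1.11) = 25.8 m/s

25.8 m s⁻¹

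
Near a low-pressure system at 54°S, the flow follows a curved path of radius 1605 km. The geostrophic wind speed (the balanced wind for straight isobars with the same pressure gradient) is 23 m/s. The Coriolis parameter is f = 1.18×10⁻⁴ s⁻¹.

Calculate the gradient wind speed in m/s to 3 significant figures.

Around a low, centrifugal force acts outward with Coriolis, so pressure-gradient force balances both:
(1/ρ)|∂P/∂n| = fV + V²/R  →  V² + fR·V − fR·V_g = 0
With fR = 1.18×10⁻⁴ × 1605×10³ m = 189 m/s:
V = [−fR + √((fR)² + 4 fR V_g)]/2 = [−189 + √(189² + 4×189×23)]/2 = 20.7 m/s
Subgeostrophic (V < V_g = 23 m/s), as expected around a low.

20.7 m/s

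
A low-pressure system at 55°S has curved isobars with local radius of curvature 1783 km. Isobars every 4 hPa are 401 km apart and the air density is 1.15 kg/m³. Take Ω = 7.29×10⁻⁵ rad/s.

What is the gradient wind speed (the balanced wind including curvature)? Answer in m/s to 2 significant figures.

Coriolis parameter at 55°S:
f = 2Ω sin φ = 2 × 7.29×10⁻⁵ × sin 55° = 1.19×10⁻⁴ s⁻¹
Pressure gradient: |∂P/∂n| = 400 Pa / 401000 m = 9.98×10⁻⁴ Pa/m
Geostrophic speed: V_g = |∂P/∂n|/(fρ) = 9.98×10⁻⁴/(1.19×10⁻⁴ × 1.15) = 7.26 m/s
Around a low, centrifugal force acts outward with Coriolis, so pressure-gradient force balances both:
(1/ρ)|∂P/∂n| = fV + V²/R  →  V² + fR·V − fR·V_g = 0
With fR = 1.19×10⁻⁴ × 1783×10³ m = 213 m/s:
V = [−fR + √((fR)² + 4 fR V_g)]/2 = [−213 + √(213² + 4×213×7.26)]/2 = 7.03 m/s
Subgeostrophic (V < V_g = 7.26 m/s), as expected around a low.

7.0 m/s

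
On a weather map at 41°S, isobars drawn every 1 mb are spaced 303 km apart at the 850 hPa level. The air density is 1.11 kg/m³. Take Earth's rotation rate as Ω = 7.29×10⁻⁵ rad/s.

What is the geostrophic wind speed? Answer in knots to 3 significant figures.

6.04 knots

Coriolis parameter at 41°S:
f = 2Ω sin φ = 2 × 7.29×10⁻⁵ × sin 41° = 9.57×10⁻⁵ s⁻¹
Pressure gradient: |∂P/∂n| = 100 Pa / 303000 m = 3.30×10⁻⁴ Pa/m
Geostrophic balance (pressure-gradient force = Coriolis force):
V_g = (1/(fρ)) |∂P/∂n| = 3.30×10⁻⁴ / (9.57×10⁻⁵ × 1.11) = 3.11 m/s
Converting: 3.11 m/s × 1.944 = 6.04 knots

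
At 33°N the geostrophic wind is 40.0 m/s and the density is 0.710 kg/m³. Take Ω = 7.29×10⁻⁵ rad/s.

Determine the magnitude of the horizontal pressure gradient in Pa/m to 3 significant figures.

2.26×10⁻³ Pa/m

Coriolis parameter at 33°N:
f = 2Ω sin φ = 2 × 7.29×10⁻⁵ × sin 33° = 7.94×10⁻⁵ s⁻¹
Geostrophic balance rearranged: |∂P/∂n| = f ρ V_g
|∂P/∂n| = 7.94×10⁻⁵ × 0.710 × 40.0 = 2.26×10⁻³ Pa/m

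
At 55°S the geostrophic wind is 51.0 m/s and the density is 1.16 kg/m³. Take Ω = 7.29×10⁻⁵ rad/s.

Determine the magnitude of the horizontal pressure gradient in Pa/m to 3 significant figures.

7.07×10⁻³ Pa/m

Coriolis parameter at 55°S:
f = 2Ω sin φ = 2 × 7.29×10⁻⁵ × sin 55° = 1.19×10⁻⁴ s⁻¹
Geostrophic balance rearranged: |∂P/∂n| = f ρ V_g
|∂P/∂n| = 1.19×10⁻⁴ × 1.16 × 51.0 = 7.07×10⁻³ Pa/m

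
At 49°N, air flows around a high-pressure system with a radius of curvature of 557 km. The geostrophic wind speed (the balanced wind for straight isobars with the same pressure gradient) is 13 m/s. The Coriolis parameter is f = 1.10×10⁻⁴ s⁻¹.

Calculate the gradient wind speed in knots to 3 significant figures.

Around a high, pressure-gradient force acts outward with centrifugal, so Coriolis balances both:
fV = (1/ρ)|∂P/∂n| + V²/R  →  V² − fR·V + fR·V_g = 0
With fR = 1.10×10⁻⁴ × 557×10³ m = 61.3 m/s:
V = [fR − √((fR)² − 4 fR V_g)]/2 = [61.3 − √(61.3² − 4×61.3×13)]/2 = 18.7 m/s
Supergeostrophic (V > V_g = 13 m/s), as expected around a high.
Converting: 18.7 m/s × 1.944 = 36.4 knots

36.4 knots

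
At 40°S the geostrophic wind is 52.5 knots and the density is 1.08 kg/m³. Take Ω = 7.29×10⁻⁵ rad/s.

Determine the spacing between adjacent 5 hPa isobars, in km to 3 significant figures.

Coriolis parameter at 40°S:
f = 2Ω sin φ = 2 × 7.29×10⁻⁵ × sin 40° = 9.37×10⁻⁵ s⁻¹
Wind speed in SI: 52.5 knots = 27.0 m/s
Geostrophic balance rearranged: |∂P/∂n| = f ρ V_g
|∂P/∂n| = 9.37×10⁻⁵ × 1.08 × 27.0 = 2.73×10⁻³ Pa/m
Isobar spacing: Δn = ΔP/|∂P/∂n| = 500 Pa / 2.73×10⁻³ Pa/m = 182904 m ≈ 183 km

183 km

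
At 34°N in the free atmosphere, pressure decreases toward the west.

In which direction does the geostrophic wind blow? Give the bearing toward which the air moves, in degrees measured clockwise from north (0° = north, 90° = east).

The pressure-gradient force points toward the west (bearing 270°).
Geostrophic balance: in the Northern Hemisphere the Coriolis force deflects motion to the right, so the geostrophic wind blows 90° to the right of the pressure-gradient force (low pressure on the left).
Rotating 270° by 90° clockwise gives 000° — the wind blows toward the north.

000°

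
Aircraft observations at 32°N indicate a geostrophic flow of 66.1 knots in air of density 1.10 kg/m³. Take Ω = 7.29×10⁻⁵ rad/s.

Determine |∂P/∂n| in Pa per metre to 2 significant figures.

2.9×10⁻³ Pa/m

Coriolis parameter at 32°N:
f = 2Ω sin φ = 2 × 7.29×10⁻⁵ × sin 32° = 7.73×10⁻⁵ s⁻¹
Wind speed in SI: 66.1 knots = 34.0 m/s
Geostrophic balance rearranged: |∂P/∂n| = f ρ V_g
|∂P/∂n| = 7.73×10⁻⁵ × 1.10 × 34.0 = 2.89×10⁻³ Pa/m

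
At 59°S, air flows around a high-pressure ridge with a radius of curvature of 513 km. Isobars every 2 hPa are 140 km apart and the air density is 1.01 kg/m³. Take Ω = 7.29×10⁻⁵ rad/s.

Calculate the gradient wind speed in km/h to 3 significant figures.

52.8 km/h

Coriolis parameter at 59°S:
f = 2Ω sin φ = 2 × 7.29×10⁻⁵ × sin 59° = 1.25×10⁻⁴ s⁻¹
Pressure gradient: |∂P/∂n| = 200 Pa / 140000 m = 1.43×10⁻³ Pa/m
Geostrophic speed: V_g = |∂P/∂n|/(fρ) = 1.43×10⁻³/(1.25×10⁻⁴ × 1.01) = 11.3 m/s
Around a high, pressure-gradient force acts outward with centrifugal, so Coriolis balances both:
fV = (1/ρ)|∂P/∂n| + V²/R  →  V² − fR·V + fR·V_g = 0
With fR = 1.25×10⁻⁴ × 513×10³ m = 64.1 m/s:
V = [fR − √((fR)² − 4 fR V_g)]/2 = [64.1 − √(64.1² − 4×64.1×11.3)]/2 = 14.7 m/s
Supergeostrophic (V > V_g = 11.3 m/s), as expected around a high.
Converting: 14.7 m/s × 3.6 = 52.8 km/h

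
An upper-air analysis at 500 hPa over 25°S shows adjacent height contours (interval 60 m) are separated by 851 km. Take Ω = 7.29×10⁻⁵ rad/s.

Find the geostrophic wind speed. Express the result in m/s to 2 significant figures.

11 m/s

Coriolis parameter at 25°S:
f = 2Ω sin φ = 2 × 7.29×10⁻⁵ × sin 25° = 6.16×10⁻⁵ s⁻¹
Height gradient: |∂Z/∂n| = 60 m / 851000 m = 7.05×10⁻⁵
On a pressure surface, geostrophic balance gives V_g = (g/f)|∂Z/∂n|:
V_g = 9.81 × 7.05×10⁻⁵ / 6.16×10⁻⁵ = 11.2 m/s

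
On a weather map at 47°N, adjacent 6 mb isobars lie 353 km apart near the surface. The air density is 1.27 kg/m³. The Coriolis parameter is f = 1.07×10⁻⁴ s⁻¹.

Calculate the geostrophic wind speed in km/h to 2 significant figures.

Pressure gradient: |∂P/∂n| = 600 Pa / 353000 m = 1.70×10⁻³ Pa/m
Geostrophic balance (pressure-gradient force = Coriolis force):
V_g = (1/(fρ)) |∂P/∂n| = 1.70×10⁻³ / (1.07×10⁻⁴ × 1.27) = 12.5 m/s
Converting: 12.5 m/s × 3.6 = 45 km/h

45 km/h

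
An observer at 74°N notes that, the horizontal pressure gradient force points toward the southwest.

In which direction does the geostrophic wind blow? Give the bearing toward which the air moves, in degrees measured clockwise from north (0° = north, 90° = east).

315°

The pressure-gradient force points toward the southwest (bearing 225°).
Geostrophic balance: in the Northern Hemisphere the Coriolis force deflects motion to the right, so the geostrophic wind blows 90° to the right of the pressure-gradient force (low pressure on the left).
Rotating 225° by 90° clockwise gives 315° — the wind blows toward the northwest.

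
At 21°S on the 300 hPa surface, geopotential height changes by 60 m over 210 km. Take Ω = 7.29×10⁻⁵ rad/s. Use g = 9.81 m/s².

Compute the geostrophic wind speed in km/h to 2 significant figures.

190 km/h

Coriolis parameter at 21°S:
f = 2Ω sin φ = 2 × 7.29×10⁻⁵ × sin 21° = 5.23×10⁻⁵ s⁻¹
Height gradient: |∂Z/∂n| = 60 m / 210000 m = 2.86×10⁻⁴
On a pressure surface, geostrophic balance gives V_g = (g/f)|∂Z/∂n|:
V_g = 9.81 × 2.86×10⁻⁴ / 5.23×10⁻⁵ = 53.6 m/s
Converting: 53.6 m/s × 3.6 = 190 km/h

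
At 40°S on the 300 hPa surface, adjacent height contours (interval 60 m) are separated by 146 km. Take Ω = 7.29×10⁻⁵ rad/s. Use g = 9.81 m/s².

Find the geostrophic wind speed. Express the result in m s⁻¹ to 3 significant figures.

43.0 m s⁻¹

Coriolis parameter at 40°S:
f = 2Ω sin φ = 2 × 7.29×10⁻⁵ × sin 40° = 9.37×10⁻⁵ s⁻¹
Height gradient: |∂Z/∂n| = 60 m / 146000 m = 4.11×10⁻⁴
On a pressure surface, geostrophic balance gives V_g = (g/f)|∂Z/∂n|:
V_g = 9.81 × 4.11×10⁻⁴ / 9.37×10⁻⁵ = 43.0 m/s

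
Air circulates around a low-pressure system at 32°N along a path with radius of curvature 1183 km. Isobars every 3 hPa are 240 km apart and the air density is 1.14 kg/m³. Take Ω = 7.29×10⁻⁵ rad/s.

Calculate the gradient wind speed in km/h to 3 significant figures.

Coriolis parameter at 32°N:
f = 2Ω sin φ = 2 × 7.29×10⁻⁵ × sin 32° = 7.73×10⁻⁵ s⁻¹
Pressure gradient: |∂P/∂n| = 300 Pa / 240000 m = 1.25×10⁻³ Pa/m
Geostrophic speed: V_g = |∂P/∂n|/(fρ) = 1.25×10⁻³/(7.73×10⁻⁵ × 1.14) = 14.2 m/s
Around a low, centrifugal force acts outward with Coriolis, so pressure-gradient force balances both:
(1/ρ)|∂P/∂n| = fV + V²/R  →  V² + fR·V − fR·V_g = 0
With fR = 7.73×10⁻⁵ × 1183×10³ m = 91.4 m/s:
V = [−fR + √((fR)² + 4 fR V_g)]/2 = [−91.4 + √(91.4² + 4×91.4×14.2)]/2 = 12.5 m/s
Subgeostrophic (V < V_g = 14.2 m/s), as expected around a low.
Converting: 12.5 m/s × 3.6 = 45.0 km/h

45.0 km/h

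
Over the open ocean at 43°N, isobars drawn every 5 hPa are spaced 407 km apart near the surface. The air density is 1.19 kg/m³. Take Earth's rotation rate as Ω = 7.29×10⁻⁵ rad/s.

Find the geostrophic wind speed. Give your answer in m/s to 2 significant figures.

10 m/s

Coriolis parameter at 43°N:
f = 2Ω sin φ = 2 × 7.29×10⁻⁵ × sin 43° = 9.94×10⁻⁵ s⁻¹
Pressure gradient: |∂P/∂n| = 500 Pa / 407000 m = 1.23×10⁻³ Pa/m
Geostrophic balance (pressure-gradient force = Coriolis force):
V_g = (1/(fρ)) |∂P/∂n| = 1.23×10⁻³ / (9.94×10⁻⁵ × 1.19) = 10.4 m/s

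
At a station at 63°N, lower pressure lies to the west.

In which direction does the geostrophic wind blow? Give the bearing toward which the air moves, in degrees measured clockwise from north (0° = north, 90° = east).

The pressure-gradient force points toward the west (bearing 270°).
Geostrophic balance: in the Northern Hemisphere the Coriolis force deflects motion to the right, so the geostrophic wind blows 90° to the right of the pressure-gradient force (low pressure on the left).
Rotating 270° by 90° clockwise gives 000° — the wind blows toward the north.

000°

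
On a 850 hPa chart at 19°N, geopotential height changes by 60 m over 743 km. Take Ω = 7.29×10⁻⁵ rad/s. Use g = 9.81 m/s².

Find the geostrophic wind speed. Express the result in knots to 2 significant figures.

32 knots

Coriolis parameter at 19°N:
f = 2Ω sin φ = 2 × 7.29×10⁻⁵ × sin 19° = 4.75×10⁻⁵ s⁻¹
Height gradient: |∂Z/∂n| = 60 m / 743000 m = 8.08×10⁻⁵
On a pressure surface, geostrophic balance gives V_g = (g/f)|∂Z/∂n|:
V_g = 9.81 × 8.08×10⁻⁵ / 4.75×10⁻⁵ = 16.7 m/s
Converting: 16.7 m/s × 1.944 = 32 knots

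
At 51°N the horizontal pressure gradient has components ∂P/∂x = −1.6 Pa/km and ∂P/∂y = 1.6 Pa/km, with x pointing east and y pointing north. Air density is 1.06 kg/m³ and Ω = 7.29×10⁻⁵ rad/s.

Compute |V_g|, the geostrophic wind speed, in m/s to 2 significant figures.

Coriolis parameter at 51°N:
f = 2Ω sin φ = 2 × 7.29×10⁻⁵ × sin 51° = 1.13×10⁻⁴ s⁻¹
Component geostrophic relations (x east, y north):
u_g = −(1/(fρ)) ∂P/∂y,  v_g = (1/(fρ)) ∂P/∂x
u_g = −(1.6×10⁻³)/(1.13×10⁻⁴ × 1.06) = −13.3 m/s;  v_g = (−1.6×10⁻³)/(1.13×10⁻⁴ × 1.06) = −13.3 m/s
|V_g| = √(u_g² + v_g²) = 18.8 m/s

19 m/s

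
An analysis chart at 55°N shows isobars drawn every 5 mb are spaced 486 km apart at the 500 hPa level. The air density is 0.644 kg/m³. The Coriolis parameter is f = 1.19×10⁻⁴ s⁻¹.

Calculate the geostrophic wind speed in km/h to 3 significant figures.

48.3 km/h

Pressure gradient: |∂P/∂n| = 500 Pa / 486000 m = 1.03×10⁻³ Pa/m
Geostrophic balance (pressure-gradient force = Coriolis force):
V_g = (1/(fρ)) |∂P/∂n| = 1.03×10⁻³ / (1.19×10⁻⁴ × 0.644) = 13.4 m/s
Converting: 13.4 m/s × 3.6 = 48.3 km/h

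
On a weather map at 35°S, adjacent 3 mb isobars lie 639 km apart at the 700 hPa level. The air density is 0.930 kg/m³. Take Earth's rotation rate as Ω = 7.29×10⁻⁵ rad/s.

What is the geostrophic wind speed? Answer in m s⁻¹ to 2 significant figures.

6.0 m s⁻¹

Coriolis parameter at 35°S:
f = 2Ω sin φ = 2 × 7.29×10⁻⁵ × sin 35° = 8.36×10⁻⁵ s⁻¹
Pressure gradient: |∂P/∂n| = 300 Pa / 639000 m = 4.69×10⁻⁴ Pa/m
Geostrophic balance (pressure-gradient force = Coriolis force):
V_g = (1/(fρ)) |∂P/∂n| = 4.69×10⁻⁴ / (8.36×10⁻⁵ × 0.930) = 6.04 m/s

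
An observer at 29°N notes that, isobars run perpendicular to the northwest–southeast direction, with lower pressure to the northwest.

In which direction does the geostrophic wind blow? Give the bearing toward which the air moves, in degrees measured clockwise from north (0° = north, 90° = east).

045°

The pressure-gradient force points toward the northwest (bearing 315°).
Geostrophic balance: in the Northern Hemisphere the Coriolis force deflects motion to the right, so the geostrophic wind blows 90° to the right of the pressure-gradient force (low pressure on the left).
Rotating 315° by 90° clockwise gives 045° — the wind blows toward the northeast.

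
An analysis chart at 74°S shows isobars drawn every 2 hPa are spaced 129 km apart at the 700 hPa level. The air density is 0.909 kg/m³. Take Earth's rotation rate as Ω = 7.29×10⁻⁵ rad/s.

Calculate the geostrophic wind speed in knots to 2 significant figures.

Coriolis parameter at 74°S:
f = 2Ω sin φ = 2 × 7.29×10⁻⁵ × sin 74° = 1.40×10⁻⁴ s⁻¹
Pressure gradient: |∂P/∂n| = 200 Pa / 129000 m = 1.55×10⁻³ Pa/m
Geostrophic balance (pressure-gradient force = Coriolis force):
V_g = (1/(fρ)) |∂P/∂n| = 1.55×10⁻³ / (1.40×10⁻⁴ × 0.909) = 12.2 m/s
Converting: 12.2 m/s × 1.944 = 24 knots

24 knots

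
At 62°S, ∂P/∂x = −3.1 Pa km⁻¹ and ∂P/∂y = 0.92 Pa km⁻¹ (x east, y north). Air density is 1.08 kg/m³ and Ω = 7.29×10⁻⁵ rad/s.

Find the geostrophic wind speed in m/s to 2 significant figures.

Coriolis parameter at 62°S:
f = 2Ω sin φ = 2 × 7.29×10⁻⁵ × sin 62° = 1.29×10⁻⁴ s⁻¹
In the Southern Hemisphere f is negative: f = −1.29×10⁻⁴ s⁻¹.
Component geostrophic relations (x east, y north):
u_g = −(1/(fρ)) ∂P/∂y,  v_g = (1/(fρ)) ∂P/∂x
u_g = −(0.92×10⁻³)/(−1.29×10⁻⁴ × 1.08) = 6.62 m/s;  v_g = (−3.1×10⁻³)/(−1.29×10⁻⁴ × 1.08) = 22.3 m/s
|V_g| = √(u_g² + v_g²) = 23.3 m/s

23 m/s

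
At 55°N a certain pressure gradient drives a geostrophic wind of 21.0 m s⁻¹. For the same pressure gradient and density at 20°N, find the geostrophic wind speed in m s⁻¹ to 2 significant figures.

With the same pressure gradient and density, V_g ∝ 1/f ∝ 1/sin φ.
V₂ = V₁ · sin φ₁ / sin φ₂ = 21.0 × sin 55° / sin 20°
V₂ = 21.0 × 0.8192/0.3420 = 50 m s⁻¹

50 m s⁻¹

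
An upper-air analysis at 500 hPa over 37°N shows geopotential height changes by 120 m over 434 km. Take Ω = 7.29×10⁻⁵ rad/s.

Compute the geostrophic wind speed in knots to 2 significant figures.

60 knots

Coriolis parameter at 37°N:
f = 2Ω sin φ = 2 × 7.29×10⁻⁵ × sin 37° = 8.77×10⁻⁵ s⁻¹
Height gradient: |∂Z/∂n| = 120 m / 434000 m = 2.76×10⁻⁴
On a pressure surface, geostrophic balance gives V_g = (g/f)|∂Z/∂n|:
V_g = 9.81 × 2.76×10⁻⁴ / 8.77×10⁻⁵ = 30.9 m/s
Converting: 30.9 m/s × 1.944 = 60 knots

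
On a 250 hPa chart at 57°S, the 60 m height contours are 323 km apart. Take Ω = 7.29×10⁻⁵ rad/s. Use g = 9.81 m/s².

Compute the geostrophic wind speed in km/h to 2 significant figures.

Coriolis parameter at 57°S:
f = 2Ω sin φ = 2 × 7.29×10⁻⁵ × sin 57° = 1.22×10⁻⁴ s⁻¹
Height gradient: |∂Z/∂n| = 60 m / 323000 m = 1.86×10⁻⁴
On a pressure surface, geostrophic balance gives V_g = (g/f)|∂Z/∂n|:
V_g = 9.81 × 1.86×10⁻⁴ / 1.22×10⁻⁴ = 14.9 m/s
Converting: 14.9 m/s × 3.6 = 54 km/h

54 km/h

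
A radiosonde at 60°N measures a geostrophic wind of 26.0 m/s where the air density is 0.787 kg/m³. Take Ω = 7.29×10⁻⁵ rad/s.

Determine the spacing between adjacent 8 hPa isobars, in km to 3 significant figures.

Coriolis parameter at 60°N:
f = 2Ω sin φ = 2 × 7.29×10⁻⁵ × sin 60° = 1.26×10⁻⁴ s⁻¹
Geostrophic balance rearranged: |∂P/∂n| = f ρ V_g
|∂P/∂n| = 1.26×10⁻⁴ × 0.787 × 26.0 = 2.58×10⁻³ Pa/m
Isobar spacing: Δn = ΔP/|∂P/∂n| = 800 Pa / 2.58×10⁻³ Pa/m = 309638 m ≈ 310 km

310 km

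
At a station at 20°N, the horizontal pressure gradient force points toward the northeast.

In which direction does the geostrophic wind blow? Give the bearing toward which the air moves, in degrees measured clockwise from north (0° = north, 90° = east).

135°

The pressure-gradient force points toward the northeast (bearing 045°).
Geostrophic balance: in the Northern Hemisphere the Coriolis force deflects motion to the right, so the geostrophic wind blows 90° to the right of the pressure-gradient force (low pressure on the left).
Rotating 045° by 90° clockwise gives 135° — the wind blows toward the southeast.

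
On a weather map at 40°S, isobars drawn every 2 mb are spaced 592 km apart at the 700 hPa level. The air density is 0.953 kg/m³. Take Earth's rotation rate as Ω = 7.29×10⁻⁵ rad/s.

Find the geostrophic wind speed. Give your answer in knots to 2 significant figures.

7.4 knots

Coriolis parameter at 40°S:
f = 2Ω sin φ = 2 × 7.29×10⁻⁵ × sin 40° = 9.37×10⁻⁵ s⁻¹
Pressure gradient: |∂P/∂n| = 200 Pa / 592000 m = 3.38×10⁻⁴ Pa/m
Geostrophic balance (pressure-gradient force = Coriolis force):
V_g = (1/(fρ)) |∂P/∂n| = 3.38×10⁻⁴ / (9.37×10⁻⁵ × 0.953) = 3.78 m/s
Converting: 3.78 m/s × 1.944 = 7.4 knots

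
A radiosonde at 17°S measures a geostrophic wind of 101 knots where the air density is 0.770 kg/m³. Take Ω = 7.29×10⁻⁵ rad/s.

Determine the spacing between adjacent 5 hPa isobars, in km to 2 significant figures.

Coriolis parameter at 17°S:
f = 2Ω sin φ = 2 × 7.29×10⁻⁵ × sin 17° = 4.26×10⁻⁵ s⁻¹
Wind speed in SI: 101 knots = 52.0 m/s
Geostrophic balance rearranged: |∂P/∂n| = f ρ V_g
|∂P/∂n| = 4.26×10⁻⁵ × 0.770 × 52.0 = 1.71×10⁻³ Pa/m
Isobar spacing: Δn = ΔP/|∂P/∂n| = 500 Pa / 1.71×10⁻³ Pa/m = 293175 m ≈ 290 km

290 km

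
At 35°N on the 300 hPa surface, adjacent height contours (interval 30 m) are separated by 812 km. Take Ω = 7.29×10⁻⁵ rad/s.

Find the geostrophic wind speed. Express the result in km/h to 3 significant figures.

Coriolis parameter at 35°N:
f = 2Ω sin φ = 2 × 7.29×10⁻⁵ × sin 35° = 8.36×10⁻⁵ s⁻¹
Height gradient: |∂Z/∂n| = 30 m / 812000 m = 3.69×10⁻⁵
On a pressure surface, geostrophic balance gives V_g = (g/f)|∂Z/∂n|:
V_g = 9.81 × 3.69×10⁻⁵ / 8.36×10⁻⁵ = 4.33 m/s
Converting: 4.33 m/s × 3.6 = 15.6 km/h

15.6 km/h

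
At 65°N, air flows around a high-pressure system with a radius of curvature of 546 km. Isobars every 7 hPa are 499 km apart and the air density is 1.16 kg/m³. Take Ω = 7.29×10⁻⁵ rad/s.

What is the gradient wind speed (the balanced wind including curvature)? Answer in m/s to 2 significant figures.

Coriolis parameter at 65°N:
f = 2Ω sin φ = 2 × 7.29×10⁻⁵ × sin 65° = 1.32×10⁻⁴ s⁻¹
Pressure gradient: |∂P/∂n| = 700 Pa / 499000 m = 1.40×10⁻³ Pa/m
Geostrophic speed: V_g = |∂P/∂n|/(fρ) = 1.40×10⁻³/(1.32×10⁻⁴ × 1.16) = 9.15 m/s
Around a high, pressure-gradient force acts outward with centrifugal, so Coriolis balances both:
fV = (1/ρ)|∂P/∂n| + V²/R  →  V² − fR·V + fR·V_g = 0
With fR = 1.32×10⁻⁴ × 546×10³ m = 72.1 m/s:
V = [fR − √((fR)² − 4 fR V_g)]/2 = [72.1 − √(72.1² − 4×72.1×9.15)]/2 = 10.8 m/s
Supergeostrophic (V > V_g = 9.15 m/s), as expected around a high.

11 m/s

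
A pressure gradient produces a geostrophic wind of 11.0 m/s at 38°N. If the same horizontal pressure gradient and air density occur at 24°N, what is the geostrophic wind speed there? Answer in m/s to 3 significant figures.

16.7 m/s

With the same pressure gradient and density, V_g ∝ 1/f ∝ 1/sin φ.
V₂ = V₁ · sin φ₁ / sin φ₂ = 11.0 × sin 38° / sin 24°
V₂ = 11.0 × 0.6157/0.4067 = 16.7 m/s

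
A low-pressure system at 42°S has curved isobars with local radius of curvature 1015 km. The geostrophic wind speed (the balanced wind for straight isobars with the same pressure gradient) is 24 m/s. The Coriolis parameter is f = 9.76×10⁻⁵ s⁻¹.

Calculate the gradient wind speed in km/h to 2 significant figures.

72 km/h

Around a low, centrifugal force acts outward with Coriolis, so pressure-gradient force balances both:
(1/ρ)|∂P/∂n| = fV + V²/R  →  V² + fR·V − fR·V_g = 0
With fR = 9.76×10⁻⁵ × 1015×10³ m = 99.1 m/s:
V = [−fR + √((fR)² + 4 fR V_g)]/2 = [−99.1 + √(99.1² + 4×99.1×24)]/2 = 20 m/s
Subgeostrophic (V < V_g = 24 m/s), as expected around a low.
Converting: 20 m/s × 3.6 = 72 km/h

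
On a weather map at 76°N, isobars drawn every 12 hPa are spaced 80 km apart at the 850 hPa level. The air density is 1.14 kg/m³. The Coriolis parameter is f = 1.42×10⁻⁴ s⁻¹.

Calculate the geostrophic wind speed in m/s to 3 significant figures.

Pressure gradient: |∂P/∂n| = 1200 Pa / 80000 m = 1.50×10⁻² Pa/m
Geostrophic balance (pressure-gradient force = Coriolis force):
V_g = (1/(fρ)) |∂P/∂n| = 1.50×10⁻² / (1.42×10⁻⁴ × 1.14) = 92.7 m/s

92.7 m/s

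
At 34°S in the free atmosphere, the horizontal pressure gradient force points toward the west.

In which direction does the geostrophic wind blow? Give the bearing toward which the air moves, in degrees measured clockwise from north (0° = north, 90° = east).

The pressure-gradient force points toward the west (bearing 270°).
Geostrophic balance: in the Southern Hemisphere the Coriolis force deflects motion to the left, so the geostrophic wind blows 90° to the left of the pressure-gradient force (low pressure on the right).
Rotating 270° by 90° counterclockwise gives 180° — the wind blows toward the south.

180°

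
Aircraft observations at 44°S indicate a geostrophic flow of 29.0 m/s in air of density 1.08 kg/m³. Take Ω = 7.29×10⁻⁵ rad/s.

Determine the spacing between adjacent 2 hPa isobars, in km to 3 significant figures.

Coriolis parameter at 44°S:
f = 2Ω sin φ = 2 × 7.29×10⁻⁵ × sin 44° = 1.01×10⁻⁴ s⁻¹
Geostrophic balance rearranged: |∂P/∂n| = f ρ V_g
|∂P/∂n| = 1.01×10⁻⁴ × 1.08 × 29.0 = 3.17×10⁻³ Pa/m
Isobar spacing: Δn = ΔP/|∂P/∂n| = 200 Pa / 3.17×10⁻³ Pa/m = 63049 m ≈ 63.0 km

63.0 km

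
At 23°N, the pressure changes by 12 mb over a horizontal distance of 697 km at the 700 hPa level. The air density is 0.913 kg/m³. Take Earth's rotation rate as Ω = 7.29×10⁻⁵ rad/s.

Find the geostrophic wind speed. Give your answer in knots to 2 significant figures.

64 knots

Coriolis parameter at 23°N:
f = 2Ω sin φ = 2 × 7.29×10⁻⁵ × sin 23° = 5.70×10⁻⁵ s⁻¹
Pressure gradient: |∂P/∂n| = 1200 Pa / 697000 m = 1.72×10⁻³ Pa/m
Geostrophic balance (pressure-gradient force = Coriolis force):
V_g = (1/(fρ)) |∂P/∂n| = 1.72×10⁻³ / (5.70×10⁻⁵ × 0.913) = 33.1 m/s
Converting: 33.1 m/s × 1.944 = 64 knots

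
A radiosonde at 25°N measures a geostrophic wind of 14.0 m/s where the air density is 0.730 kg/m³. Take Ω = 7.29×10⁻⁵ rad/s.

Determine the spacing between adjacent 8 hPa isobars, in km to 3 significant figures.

Coriolis parameter at 25°N:
f = 2Ω sin φ = 2 × 7.29×10⁻⁵ × sin 25° = 6.16×10⁻⁵ s⁻¹
Geostrophic balance rearranged: |∂P/∂n| = f ρ V_g
|∂P/∂n| = 6.16×10⁻⁵ × 0.730 × 14.0 = 6.30×10⁻⁴ Pa/m
Isobar spacing: Δn = ΔP/|∂P/∂n| = 800 Pa / 6.30×10⁻⁴ Pa/m = 1270379 m ≈ 1270 km

1270 km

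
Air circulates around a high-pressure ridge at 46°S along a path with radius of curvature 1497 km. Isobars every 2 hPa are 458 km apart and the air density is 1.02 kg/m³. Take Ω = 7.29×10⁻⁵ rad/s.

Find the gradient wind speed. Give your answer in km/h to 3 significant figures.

Coriolis parameter at 46°S:
f = 2Ω sin φ = 2 × 7.29×10⁻⁵ × sin 46° = 1.05×10⁻⁴ s⁻¹
Pressure gradient: |∂P/∂n| = 200 Pa / 458000 m = 4.37×10⁻⁴ Pa/m
Geostrophic speed: V_g = |∂P/∂n|/(fρ) = 4.37×10⁻⁴/(1.05×10⁻⁴ × 1.02) = 4.08 m/s
Around a high, pressure-gradient force acts outward with centrifugal, so Coriolis balances both:
fV = (1/ρ)|∂P/∂n| + V²/R  →  V² − fR·V + fR·V_g = 0
With fR = 1.05×10⁻⁴ × 1497×10³ m = 157 m/s:
V = [fR − √((fR)² − 4 fR V_g)]/2 = [157 − √(157² − 4×157×4.08)]/2 = 4.19 m/s
Supergeostrophic (V > V_g = 4.08 m/s), as expected around a high.
Converting: 4.19 m/s × 3.6 = 15.1 km/h

15.1 km/h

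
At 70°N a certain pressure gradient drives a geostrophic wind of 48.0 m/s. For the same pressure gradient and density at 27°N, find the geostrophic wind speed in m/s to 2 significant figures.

99 m/s

With the same pressure gradient and density, V_g ∝ 1/f ∝ 1/sin φ.
V₂ = V₁ · sin φ₁ / sin φ₂ = 48.0 × sin 70° / sin 27°
V₂ = 48.0 × 0.9397/0.4540 = 99 m/s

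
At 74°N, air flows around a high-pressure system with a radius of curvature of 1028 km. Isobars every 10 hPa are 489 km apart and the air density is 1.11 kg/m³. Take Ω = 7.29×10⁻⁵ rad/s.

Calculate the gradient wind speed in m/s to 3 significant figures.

14.6 m/s

Coriolis parameter at 74°N:
f = 2Ω sin φ = 2 × 7.29×10⁻⁵ × sin 74° = 1.40×10⁻⁴ s⁻¹
Pressure gradient: |∂P/∂n| = 1000 Pa / 489000 m = 2.04×10⁻³ Pa/m
Geostrophic speed: V_g = |∂P/∂n|/(fρ) = 2.04×10⁻³/(1.40×10⁻⁴ × 1.11) = 13.1 m/s
Around a high, pressure-gradient force acts outward with centrifugal, so Coriolis balances both:
fV = (1/ρ)|∂P/∂n| + V²/R  →  V² − fR·V + fR·V_g = 0
With fR = 1.40×10⁻⁴ × 1028×10³ m = 144 m/s:
V = [fR − √((fR)² − 4 fR V_g)]/2 = [144 − √(144² − 4×144×13.1)]/2 = 14.6 m/s
Supergeostrophic (V > V_g = 13.1 m/s), as expected around a high.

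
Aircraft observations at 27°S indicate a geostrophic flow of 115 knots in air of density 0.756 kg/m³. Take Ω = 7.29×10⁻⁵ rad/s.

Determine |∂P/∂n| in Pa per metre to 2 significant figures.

3.0×10⁻³ Pa/m

Coriolis parameter at 27°S:
f = 2Ω sin φ = 2 × 7.29×10⁻⁵ × sin 27° = 6.62×10⁻⁵ s⁻¹
Wind speed in SI: 115 knots = 59.2 m/s
Geostrophic balance rearranged: |∂P/∂n| = f ρ V_g
|∂P/∂n| = 6.62×10⁻⁵ × 0.756 × 59.2 = 2.96×10⁻³ Pa/m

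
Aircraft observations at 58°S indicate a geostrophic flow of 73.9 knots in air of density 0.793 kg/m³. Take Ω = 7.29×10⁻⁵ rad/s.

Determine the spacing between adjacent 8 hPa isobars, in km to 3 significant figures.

Coriolis parameter at 58°S:
f = 2Ω sin φ = 2 × 7.29×10⁻⁵ × sin 58° = 1.24×10⁻⁴ s⁻¹
Wind speed in SI: 73.9 knots = 38.0 m/s
Geostrophic balance rearranged: |∂P/∂n| = f ρ V_g
|∂P/∂n| = 1.24×10⁻⁴ × 0.793 × 38.0 = 3.73×10⁻³ Pa/m
Isobar spacing: Δn = ΔP/|∂P/∂n| = 800 Pa / 3.73×10⁻³ Pa/m = 214613 m ≈ 215 km

215 km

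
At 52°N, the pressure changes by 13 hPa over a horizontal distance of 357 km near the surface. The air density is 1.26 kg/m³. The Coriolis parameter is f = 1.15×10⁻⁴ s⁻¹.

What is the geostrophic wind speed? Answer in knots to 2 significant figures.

49 knots

Pressure gradient: |∂P/∂n| = 1300 Pa / 357000 m = 3.64×10⁻³ Pa/m
Geostrophic balance (pressure-gradient force = Coriolis force):
V_g = (1/(fρ)) |∂P/∂n| = 3.64×10⁻³ / (1.15×10⁻⁴ × 1.26) = 25.1 m/s
Converting: 25.1 m/s × 1.944 = 49 knots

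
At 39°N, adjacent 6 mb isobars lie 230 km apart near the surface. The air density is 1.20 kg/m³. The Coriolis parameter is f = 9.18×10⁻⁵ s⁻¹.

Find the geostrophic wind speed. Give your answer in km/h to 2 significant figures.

Pressure gradient: |∂P/∂n| = 600 Pa / 230000 m = 2.61×10⁻³ Pa/m
Geostrophic balance (pressure-gradient force = Coriolis force):
V_g = (1/(fρ)) |∂P/∂n| = 2.61×10⁻³ / (9.18×10⁻⁵ × 1.20) = 23.7 m/s
Converting: 23.7 m/s × 3.6 = 85 km/h

85 km/h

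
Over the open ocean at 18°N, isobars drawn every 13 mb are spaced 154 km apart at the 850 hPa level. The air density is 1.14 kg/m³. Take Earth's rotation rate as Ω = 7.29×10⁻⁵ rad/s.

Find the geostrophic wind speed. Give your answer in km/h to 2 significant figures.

590 km/h

Coriolis parameter at 18°N:
f = 2Ω sin φ = 2 × 7.29×10⁻⁵ × sin 18° = 4.51×10⁻⁵ s⁻¹
Pressure gradient: |∂P/∂n| = 1300 Pa / 154000 m = 8.44×10⁻³ Pa/m
Geostrophic balance (pressure-gradient force = Coriolis force):
V_g = (1/(fρ)) |∂P/∂n| = 8.44×10⁻³ / (4.51×10⁻⁵ × 1.14) = 164 m/s
Converting: 164 m/s × 3.6 = 590 km/h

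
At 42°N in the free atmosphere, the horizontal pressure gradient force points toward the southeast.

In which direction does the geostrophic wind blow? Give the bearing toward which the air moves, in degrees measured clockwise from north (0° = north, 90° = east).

225°

The pressure-gradient force points toward the southeast (bearing 135°).
Geostrophic balance: in the Northern Hemisphere the Coriolis force deflects motion to the right, so the geostrophic wind blows 90° to the right of the pressure-gradient force (low pressure on the left).
Rotating 135° by 90° clockwise gives 225° — the wind blows toward the southwest.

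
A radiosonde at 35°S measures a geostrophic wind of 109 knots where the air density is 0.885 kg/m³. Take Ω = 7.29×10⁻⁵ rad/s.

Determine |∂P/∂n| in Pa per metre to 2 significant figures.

Coriolis parameter at 35°S:
f = 2Ω sin φ = 2 × 7.29×10⁻⁵ × sin 35° = 8.36×10⁻⁵ s⁻¹
Wind speed in SI: 109 knots = 56.1 m/s
Geostrophic balance rearranged: |∂P/∂n| = f ρ V_g
|∂P/∂n| = 8.36×10⁻⁵ × 0.885 × 56.1 = 4.15×10⁻³ Pa/m

4.2×10⁻³ Pa/m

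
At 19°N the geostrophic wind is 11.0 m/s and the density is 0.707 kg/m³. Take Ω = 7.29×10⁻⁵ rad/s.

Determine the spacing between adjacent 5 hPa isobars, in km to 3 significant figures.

1350 km

Coriolis parameter at 19°N:
f = 2Ω sin φ = 2 × 7.29×10⁻⁵ × sin 19° = 4.75×10⁻⁵ s⁻¹
Geostrophic balance rearranged: |∂P/∂n| = f ρ V_g
|∂P/∂n| = 4.75×10⁻⁵ × 0.707 × 11.0 = 3.69×10⁻⁴ Pa/m
Isobar spacing: Δn = ΔP/|∂P/∂n| = 500 Pa / 3.69×10⁻⁴ Pa/m = 1354436 m ≈ 1350 km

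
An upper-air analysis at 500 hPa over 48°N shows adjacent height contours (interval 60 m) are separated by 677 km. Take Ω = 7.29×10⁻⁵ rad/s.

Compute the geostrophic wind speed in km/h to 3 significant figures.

28.9 km/h

Coriolis parameter at 48°N:
f = 2Ω sin φ = 2 × 7.29×10⁻⁵ × sin 48° = 1.08×10⁻⁴ s⁻¹
Height gradient: |∂Z/∂n| = 60 m / 677000 m = 8.86×10⁻⁵
On a pressure surface, geostrophic balance gives V_g = (g/f)|∂Z/∂n|:
V_g = 9.81 × 8.86×10⁻⁵ / 1.08×10⁻⁴ = 8.02 m/s
Converting: 8.02 m/s × 3.6 = 28.9 km/h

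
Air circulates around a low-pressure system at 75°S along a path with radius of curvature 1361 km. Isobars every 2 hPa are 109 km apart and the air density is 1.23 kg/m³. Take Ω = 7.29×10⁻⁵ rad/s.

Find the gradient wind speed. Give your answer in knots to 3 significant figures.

Coriolis parameter at 75°S:
f = 2Ω sin φ = 2 × 7.29×10⁻⁵ × sin 75° = 1.41×10⁻⁴ s⁻¹
Pressure gradient: |∂P/∂n| = 200 Pa / 109000 m = 1.83×10⁻³ Pa/m
Geostrophic speed: V_g = |∂P/∂n|/(fρ) = 1.83×10⁻³/(1.41×10⁻⁴ × 1.23) = 10.6 m/s
Around a low, centrifugal force acts outward with Coriolis, so pressure-gradient force balances both:
(1/ρ)|∂P/∂n| = fV + V²/R  →  V² + fR·V − fR·V_g = 0
With fR = 1.41×10⁻⁴ × 1361×10³ m = 192 m/s:
V = [−fR + √((fR)² + 4 fR V_g)]/2 = [−192 + √(192² + 4×192×10.6)]/2 = 10.1 m/s
Subgeostrophic (V < V_g = 10.6 m/s), as expected around a low.
Converting: 10.1 m/s × 1.944 = 19.6 knots

19.6 knots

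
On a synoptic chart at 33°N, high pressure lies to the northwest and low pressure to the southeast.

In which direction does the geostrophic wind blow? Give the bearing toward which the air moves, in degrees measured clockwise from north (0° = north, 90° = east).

225°

The pressure-gradient force points toward the southeast (bearing 135°).
Geostrophic balance: in the Northern Hemisphere the Coriolis force deflects motion to the right, so the geostrophic wind blows 90° to the right of the pressure-gradient force (low pressure on the left).
Rotating 135° by 90° clockwise gives 225° — the wind blows toward the southwest.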